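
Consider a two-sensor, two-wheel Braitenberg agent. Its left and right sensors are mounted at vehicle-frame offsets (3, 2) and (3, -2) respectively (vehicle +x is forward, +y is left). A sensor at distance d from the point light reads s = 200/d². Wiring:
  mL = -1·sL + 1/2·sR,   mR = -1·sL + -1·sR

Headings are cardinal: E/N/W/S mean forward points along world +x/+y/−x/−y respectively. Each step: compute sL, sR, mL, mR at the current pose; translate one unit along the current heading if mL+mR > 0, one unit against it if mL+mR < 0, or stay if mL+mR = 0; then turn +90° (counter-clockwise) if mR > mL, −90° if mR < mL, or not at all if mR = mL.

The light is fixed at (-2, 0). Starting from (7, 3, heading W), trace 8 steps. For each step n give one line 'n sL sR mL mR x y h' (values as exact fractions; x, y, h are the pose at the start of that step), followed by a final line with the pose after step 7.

n=0: pose=(7,3,W); sL=200/37, sR=200/61; mL=-8500/2257, mR=-19600/2257; mL+mR=-28100/2257 → advance -1; mR−mL=-300/61 → turn -1·90°
n=1: pose=(8,3,N); sL=2, sR=10/9; mL=-13/9, mR=-28/9; mL+mR=-41/9 → advance -1; mR−mL=-5/3 → turn -1·90°
n=2: pose=(8,2,E); sL=40/37, sR=200/169; mL=-3060/6253, mR=-14160/6253; mL+mR=-17220/6253 → advance -1; mR−mL=-300/169 → turn -1·90°
n=3: pose=(7,2,S); sL=100/61, sR=4; mL=22/61, mR=-344/61; mL+mR=-322/61 → advance -1; mR−mL=-6 → turn -1·90°
n=4: pose=(7,3,W); sL=200/37, sR=200/61; mL=-8500/2257, mR=-19600/2257; mL+mR=-28100/2257 → advance -1; mR−mL=-300/61 → turn -1·90°
n=5: pose=(8,3,N); sL=2, sR=10/9; mL=-13/9, mR=-28/9; mL+mR=-41/9 → advance -1; mR−mL=-5/3 → turn -1·90°
n=6: pose=(8,2,E); sL=40/37, sR=200/169; mL=-3060/6253, mR=-14160/6253; mL+mR=-17220/6253 → advance -1; mR−mL=-300/169 → turn -1·90°
n=7: pose=(7,2,S); sL=100/61, sR=4; mL=22/61, mR=-344/61; mL+mR=-322/61 → advance -1; mR−mL=-6 → turn -1·90°

0 200/37 200/61 -8500/2257 -19600/2257 7 3 W
1 2 10/9 -13/9 -28/9 8 3 N
2 40/37 200/169 -3060/6253 -14160/6253 8 2 E
3 100/61 4 22/61 -344/61 7 2 S
4 200/37 200/61 -8500/2257 -19600/2257 7 3 W
5 2 10/9 -13/9 -28/9 8 3 N
6 40/37 200/169 -3060/6253 -14160/6253 8 2 E
7 100/61 4 22/61 -344/61 7 2 S
final 7 3 W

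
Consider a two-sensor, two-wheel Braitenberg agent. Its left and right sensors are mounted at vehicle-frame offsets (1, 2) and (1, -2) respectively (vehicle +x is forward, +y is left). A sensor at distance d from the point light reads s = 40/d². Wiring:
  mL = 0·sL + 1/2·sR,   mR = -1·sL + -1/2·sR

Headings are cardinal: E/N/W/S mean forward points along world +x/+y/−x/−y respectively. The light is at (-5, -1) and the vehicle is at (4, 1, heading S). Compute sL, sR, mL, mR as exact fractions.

left sensor world pos  = (6, 0); dL² = 122
right sensor world pos = (2, 0); dR² = 50
sL = 40/122 = 20/61
sR = 40/50 = 4/5
mL = 0·sL + 1/2·sR = 2/5
mR = -1·sL + -1/2·sR = -222/305

20/61 4/5 2/5 -222/305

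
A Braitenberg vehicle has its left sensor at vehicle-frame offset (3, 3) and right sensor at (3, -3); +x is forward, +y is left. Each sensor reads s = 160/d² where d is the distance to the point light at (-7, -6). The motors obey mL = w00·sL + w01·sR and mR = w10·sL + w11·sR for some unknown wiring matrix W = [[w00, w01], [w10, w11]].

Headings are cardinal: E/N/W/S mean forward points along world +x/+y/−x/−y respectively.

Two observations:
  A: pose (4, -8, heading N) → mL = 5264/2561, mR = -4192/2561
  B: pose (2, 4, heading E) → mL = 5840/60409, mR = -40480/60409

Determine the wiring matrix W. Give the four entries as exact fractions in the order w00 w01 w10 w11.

1 -1/2 -1/2 -1/2

obs A: pose=(4,-8,N) → sL=32/13, sR=160/197, mL=5264/2561, mR=-4192/2561
obs B: pose=(2,4,E) → sL=160/313, sR=160/193, mL=5840/60409, mR=-40480/60409
sensor matrix S = [[32/13, 160/197], [160/313, 160/193]]; det S = 251473920/154707449
solve [mL_A; mL_B] = S·[w00; w01] and [mR_A; mR_B] = S·[w10; w11]:
  w00 = 1, w01 = -1/2, w10 = -1/2, w11 = -1/2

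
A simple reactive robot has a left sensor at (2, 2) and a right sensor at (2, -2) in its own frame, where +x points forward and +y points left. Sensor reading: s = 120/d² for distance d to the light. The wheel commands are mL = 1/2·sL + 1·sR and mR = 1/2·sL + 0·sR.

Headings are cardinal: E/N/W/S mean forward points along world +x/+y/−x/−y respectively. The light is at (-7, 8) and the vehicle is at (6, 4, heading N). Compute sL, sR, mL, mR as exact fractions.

left sensor world pos  = (4, 6); dL² = 125
right sensor world pos = (8, 6); dR² = 229
sL = 120/125 = 24/25
sR = 120/229 = 120/229
mL = 1/2·sL + 1·sR = 5748/5725
mR = 1/2·sL + 0·sR = 12/25

24/25 120/229 5748/5725 12/25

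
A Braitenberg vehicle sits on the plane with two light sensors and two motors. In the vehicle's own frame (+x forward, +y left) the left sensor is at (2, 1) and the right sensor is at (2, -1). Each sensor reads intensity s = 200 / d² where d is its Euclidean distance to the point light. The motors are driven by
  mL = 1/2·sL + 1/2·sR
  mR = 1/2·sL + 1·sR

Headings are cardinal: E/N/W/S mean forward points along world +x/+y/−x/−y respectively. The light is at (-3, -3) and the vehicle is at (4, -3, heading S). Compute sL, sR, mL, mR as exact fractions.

50/17 5 135/34 110/17

left sensor world pos  = (5, -5); dL² = 68
right sensor world pos = (3, -5); dR² = 40
sL = 200/68 = 50/17
sR = 200/40 = 5
mL = 1/2·sL + 1/2·sR = 135/34
mR = 1/2·sL + 1·sR = 110/17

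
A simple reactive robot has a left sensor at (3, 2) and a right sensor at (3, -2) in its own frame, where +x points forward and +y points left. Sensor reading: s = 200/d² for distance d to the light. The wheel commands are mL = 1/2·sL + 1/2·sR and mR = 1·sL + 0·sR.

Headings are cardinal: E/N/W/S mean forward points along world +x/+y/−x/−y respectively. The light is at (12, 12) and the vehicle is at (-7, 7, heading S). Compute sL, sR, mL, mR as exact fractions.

200/353 40/101 17160/35653 200/353

left sensor world pos  = (-5, 4); dL² = 353
right sensor world pos = (-9, 4); dR² = 505
sL = 200/353 = 200/353
sR = 200/505 = 40/101
mL = 1/2·sL + 1/2·sR = 17160/35653
mR = 1·sL + 0·sR = 200/353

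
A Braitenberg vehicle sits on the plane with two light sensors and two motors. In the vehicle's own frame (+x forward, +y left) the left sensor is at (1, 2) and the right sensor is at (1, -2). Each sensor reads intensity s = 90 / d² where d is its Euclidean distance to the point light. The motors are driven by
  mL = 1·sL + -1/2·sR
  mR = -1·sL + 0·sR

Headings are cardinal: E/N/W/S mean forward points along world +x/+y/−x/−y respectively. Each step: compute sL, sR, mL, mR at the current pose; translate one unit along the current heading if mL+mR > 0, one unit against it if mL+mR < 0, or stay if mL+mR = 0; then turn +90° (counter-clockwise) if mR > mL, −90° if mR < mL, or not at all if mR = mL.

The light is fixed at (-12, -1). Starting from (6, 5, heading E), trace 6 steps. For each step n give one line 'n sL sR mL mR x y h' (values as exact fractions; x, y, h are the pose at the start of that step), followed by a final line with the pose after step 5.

0 18/85 90/377 2961/32045 -18/85 6 5 E
1 45/193 9/25 513/9650 -45/193 5 5 S
2 90/281 90/337 17685/94697 -90/281 5 6 W
3 9/32 45/232 171/928 -9/32 6 6 N
4 18/85 90/377 2961/32045 -18/85 6 5 E
5 45/193 9/25 513/9650 -45/193 5 5 S
final 5 6 W

n=0: pose=(6,5,E); sL=18/85, sR=90/377; mL=2961/32045, mR=-18/85; mL+mR=-45/377 → advance -1; mR−mL=-9747/32045 → turn -1·90°
n=1: pose=(5,5,S); sL=45/193, sR=9/25; mL=513/9650, mR=-45/193; mL+mR=-9/50 → advance -1; mR−mL=-2763/9650 → turn -1·90°
n=2: pose=(5,6,W); sL=90/281, sR=90/337; mL=17685/94697, mR=-90/281; mL+mR=-45/337 → advance -1; mR−mL=-48015/94697 → turn -1·90°
n=3: pose=(6,6,N); sL=9/32, sR=45/232; mL=171/928, mR=-9/32; mL+mR=-45/464 → advance -1; mR−mL=-27/58 → turn -1·90°
n=4: pose=(6,5,E); sL=18/85, sR=90/377; mL=2961/32045, mR=-18/85; mL+mR=-45/377 → advance -1; mR−mL=-9747/32045 → turn -1·90°
n=5: pose=(5,5,S); sL=45/193, sR=9/25; mL=513/9650, mR=-45/193; mL+mR=-9/50 → advance -1; mR−mL=-2763/9650 → turn -1·90°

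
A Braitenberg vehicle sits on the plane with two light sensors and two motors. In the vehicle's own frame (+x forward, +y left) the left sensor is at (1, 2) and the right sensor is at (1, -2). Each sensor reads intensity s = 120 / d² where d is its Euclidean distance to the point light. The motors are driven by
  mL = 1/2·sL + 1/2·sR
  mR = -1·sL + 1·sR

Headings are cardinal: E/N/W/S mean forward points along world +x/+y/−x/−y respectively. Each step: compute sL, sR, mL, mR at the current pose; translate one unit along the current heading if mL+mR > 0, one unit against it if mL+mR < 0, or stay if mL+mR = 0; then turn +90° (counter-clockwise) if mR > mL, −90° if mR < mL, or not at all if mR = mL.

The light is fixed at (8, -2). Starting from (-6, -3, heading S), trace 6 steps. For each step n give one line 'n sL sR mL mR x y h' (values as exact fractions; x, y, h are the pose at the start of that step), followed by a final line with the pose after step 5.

n=0: pose=(-6,-3,S); sL=30/37, sR=6/13; mL=306/481, mR=-168/481; mL+mR=138/481 → advance +1; mR−mL=-474/481 → turn -1·90°
n=1: pose=(-6,-4,W); sL=120/241, sR=8/15; mL=1864/3615, mR=128/3615; mL+mR=664/1205 → advance +1; mR−mL=-1736/3615 → turn -1·90°
n=2: pose=(-7,-4,N); sL=12/29, sR=12/17; mL=276/493, mR=144/493; mL+mR=420/493 → advance +1; mR−mL=-132/493 → turn -1·90°
n=3: pose=(-7,-3,E); sL=120/197, sR=24/41; mL=4824/8077, mR=-192/8077; mL+mR=4632/8077 → advance +1; mR−mL=-5016/8077 → turn -1·90°
n=4: pose=(-6,-3,S); sL=30/37, sR=6/13; mL=306/481, mR=-168/481; mL+mR=138/481 → advance +1; mR−mL=-474/481 → turn -1·90°
n=5: pose=(-6,-4,W); sL=120/241, sR=8/15; mL=1864/3615, mR=128/3615; mL+mR=664/1205 → advance +1; mR−mL=-1736/3615 → turn -1·90°

0 30/37 6/13 306/481 -168/481 -6 -3 S
1 120/241 8/15 1864/3615 128/3615 -6 -4 W
2 12/29 12/17 276/493 144/493 -7 -4 N
3 120/197 24/41 4824/8077 -192/8077 -7 -3 E
4 30/37 6/13 306/481 -168/481 -6 -3 S
5 120/241 8/15 1864/3615 128/3615 -6 -4 W
final -7 -4 N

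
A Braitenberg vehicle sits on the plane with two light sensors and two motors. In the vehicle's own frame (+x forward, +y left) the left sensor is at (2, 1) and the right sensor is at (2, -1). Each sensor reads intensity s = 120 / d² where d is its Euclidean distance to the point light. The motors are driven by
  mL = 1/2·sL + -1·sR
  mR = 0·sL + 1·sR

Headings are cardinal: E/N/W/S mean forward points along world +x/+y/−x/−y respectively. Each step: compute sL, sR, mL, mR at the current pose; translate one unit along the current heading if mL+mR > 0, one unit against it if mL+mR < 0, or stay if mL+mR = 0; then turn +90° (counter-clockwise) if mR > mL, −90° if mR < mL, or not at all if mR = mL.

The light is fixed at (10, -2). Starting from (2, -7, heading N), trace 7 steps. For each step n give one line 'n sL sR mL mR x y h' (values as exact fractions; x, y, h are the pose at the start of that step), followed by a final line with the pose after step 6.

n=0: pose=(2,-7,N); sL=4/3, sR=60/29; mL=-122/87, mR=60/29; mL+mR=2/3 → advance +1; mR−mL=302/87 → turn +1·90°
n=1: pose=(2,-6,W); sL=24/25, sR=120/109; mL=-1692/2725, mR=120/109; mL+mR=12/25 → advance +1; mR−mL=4692/2725 → turn +1·90°
n=2: pose=(1,-6,S); sL=6/5, sR=15/17; mL=-24/85, mR=15/17; mL+mR=3/5 → advance +1; mR−mL=99/85 → turn +1·90°
n=3: pose=(1,-7,E); sL=24/13, sR=24/17; mL=-108/221, mR=24/17; mL+mR=12/13 → advance +1; mR−mL=420/221 → turn +1·90°
n=4: pose=(2,-7,N); sL=4/3, sR=60/29; mL=-122/87, mR=60/29; mL+mR=2/3 → advance +1; mR−mL=302/87 → turn +1·90°
n=5: pose=(2,-6,W); sL=24/25, sR=120/109; mL=-1692/2725, mR=120/109; mL+mR=12/25 → advance +1; mR−mL=4692/2725 → turn +1·90°
n=6: pose=(1,-6,S); sL=6/5, sR=15/17; mL=-24/85, mR=15/17; mL+mR=3/5 → advance +1; mR−mL=99/85 → turn +1·90°

0 4/3 60/29 -122/87 60/29 2 -7 N
1 24/25 120/109 -1692/2725 120/109 2 -6 W
2 6/5 15/17 -24/85 15/17 1 -6 S
3 24/13 24/17 -108/221 24/17 1 -7 E
4 4/3 60/29 -122/87 60/29 2 -7 N
5 24/25 120/109 -1692/2725 120/109 2 -6 W
6 6/5 15/17 -24/85 15/17 1 -6 S
final 1 -7 E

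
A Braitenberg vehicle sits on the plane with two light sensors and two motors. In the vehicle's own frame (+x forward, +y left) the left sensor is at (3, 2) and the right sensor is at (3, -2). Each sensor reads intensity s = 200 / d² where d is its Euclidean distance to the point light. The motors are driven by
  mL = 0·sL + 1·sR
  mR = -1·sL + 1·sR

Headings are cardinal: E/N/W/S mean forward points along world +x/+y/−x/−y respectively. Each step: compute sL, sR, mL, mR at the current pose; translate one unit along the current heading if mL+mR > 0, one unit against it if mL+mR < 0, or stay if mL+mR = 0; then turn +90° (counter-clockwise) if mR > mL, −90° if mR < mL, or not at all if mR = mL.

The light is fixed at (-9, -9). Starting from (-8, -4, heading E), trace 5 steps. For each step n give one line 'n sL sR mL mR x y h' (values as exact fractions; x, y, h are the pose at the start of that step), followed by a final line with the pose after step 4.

0 40/13 8 8 64/13 -8 -4 E
1 10 50 50 40 -7 -4 S
2 40 200/37 200/37 -1280/37 -7 -5 W
3 4 100/37 100/37 -48/37 -6 -5 N
4 40/17 40/9 40/9 320/153 -6 -4 E
final -5 -4 S

n=0: pose=(-8,-4,E); sL=40/13, sR=8; mL=8, mR=64/13; mL+mR=168/13 → advance +1; mR−mL=-40/13 → turn -1·90°
n=1: pose=(-7,-4,S); sL=10, sR=50; mL=50, mR=40; mL+mR=90 → advance +1; mR−mL=-10 → turn -1·90°
n=2: pose=(-7,-5,W); sL=40, sR=200/37; mL=200/37, mR=-1280/37; mL+mR=-1080/37 → advance -1; mR−mL=-40 → turn -1·90°
n=3: pose=(-6,-5,N); sL=4, sR=100/37; mL=100/37, mR=-48/37; mL+mR=52/37 → advance +1; mR−mL=-4 → turn -1·90°
n=4: pose=(-6,-4,E); sL=40/17, sR=40/9; mL=40/9, mR=320/153; mL+mR=1000/153 → advance +1; mR−mL=-40/17 → turn -1·90°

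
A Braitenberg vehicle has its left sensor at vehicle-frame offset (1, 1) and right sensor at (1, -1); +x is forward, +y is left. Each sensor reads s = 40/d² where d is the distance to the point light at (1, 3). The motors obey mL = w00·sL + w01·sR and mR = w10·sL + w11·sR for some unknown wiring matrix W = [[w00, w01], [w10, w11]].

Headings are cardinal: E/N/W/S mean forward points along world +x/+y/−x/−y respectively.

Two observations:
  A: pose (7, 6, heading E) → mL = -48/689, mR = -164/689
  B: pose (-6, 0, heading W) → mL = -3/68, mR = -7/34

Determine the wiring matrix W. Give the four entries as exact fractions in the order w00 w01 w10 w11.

1/2 -1/2 -1 1/2

obs A: pose=(7,6,E) → sL=8/13, sR=40/53, mL=-48/689, mR=-164/689
obs B: pose=(-6,0,W) → sL=1/2, sR=10/17, mL=-3/68, mR=-7/34
sensor matrix S = [[8/13, 40/53], [1/2, 10/17]]; det S = -180/11713
solve [mL_A; mL_B] = S·[w00; w01] and [mR_A; mR_B] = S·[w10; w11]:
  w00 = 1/2, w01 = -1/2, w10 = -1, w11 = 1/2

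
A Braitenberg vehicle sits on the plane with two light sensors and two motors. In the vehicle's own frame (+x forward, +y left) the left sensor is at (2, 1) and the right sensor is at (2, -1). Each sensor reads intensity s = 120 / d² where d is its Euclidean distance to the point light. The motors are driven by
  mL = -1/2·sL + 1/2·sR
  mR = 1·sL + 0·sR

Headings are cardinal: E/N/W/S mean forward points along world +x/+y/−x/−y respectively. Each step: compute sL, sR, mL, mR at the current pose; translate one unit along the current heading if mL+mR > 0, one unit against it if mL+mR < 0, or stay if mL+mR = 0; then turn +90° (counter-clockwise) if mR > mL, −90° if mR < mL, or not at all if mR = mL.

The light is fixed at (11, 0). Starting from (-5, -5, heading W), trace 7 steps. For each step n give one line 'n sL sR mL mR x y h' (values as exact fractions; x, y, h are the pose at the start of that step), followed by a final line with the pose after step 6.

0 1/3 6/17 1/102 1/3 -5 -5 W
1 24/61 120/373 -816/22753 24/61 -6 -5 S
2 12/25 60/137 -72/3425 12/25 -6 -6 E
3 24/61 120/241 768/14701 24/61 -5 -6 N
4 1/3 6/17 1/102 1/3 -5 -5 W
5 24/61 120/373 -816/22753 24/61 -6 -5 S
6 12/25 60/137 -72/3425 12/25 -6 -6 E
final -5 -6 N

n=0: pose=(-5,-5,W); sL=1/3, sR=6/17; mL=1/102, mR=1/3; mL+mR=35/102 → advance +1; mR−mL=11/34 → turn +1·90°
n=1: pose=(-6,-5,S); sL=24/61, sR=120/373; mL=-816/22753, mR=24/61; mL+mR=8136/22753 → advance +1; mR−mL=9768/22753 → turn +1·90°
n=2: pose=(-6,-6,E); sL=12/25, sR=60/137; mL=-72/3425, mR=12/25; mL+mR=1572/3425 → advance +1; mR−mL=1716/3425 → turn +1·90°
n=3: pose=(-5,-6,N); sL=24/61, sR=120/241; mL=768/14701, mR=24/61; mL+mR=6552/14701 → advance +1; mR−mL=5016/14701 → turn +1·90°
n=4: pose=(-5,-5,W); sL=1/3, sR=6/17; mL=1/102, mR=1/3; mL+mR=35/102 → advance +1; mR−mL=11/34 → turn +1·90°
n=5: pose=(-6,-5,S); sL=24/61, sR=120/373; mL=-816/22753, mR=24/61; mL+mR=8136/22753 → advance +1; mR−mL=9768/22753 → turn +1·90°
n=6: pose=(-6,-6,E); sL=12/25, sR=60/137; mL=-72/3425, mR=12/25; mL+mR=1572/3425 → advance +1; mR−mL=1716/3425 → turn +1·90°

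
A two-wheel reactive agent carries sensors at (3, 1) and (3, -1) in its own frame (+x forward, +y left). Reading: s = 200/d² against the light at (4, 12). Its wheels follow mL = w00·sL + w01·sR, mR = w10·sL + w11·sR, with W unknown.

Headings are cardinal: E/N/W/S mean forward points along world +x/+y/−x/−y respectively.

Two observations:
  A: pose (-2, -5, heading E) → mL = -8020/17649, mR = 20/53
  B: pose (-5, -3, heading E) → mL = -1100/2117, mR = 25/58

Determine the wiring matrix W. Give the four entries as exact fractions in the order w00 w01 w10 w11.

obs A: pose=(-2,-5,E) → sL=40/53, sR=200/333, mL=-8020/17649, mR=20/53
obs B: pose=(-5,-3,E) → sL=25/29, sR=50/73, mL=-1100/2117, mR=25/58
sensor matrix S = [[40/53, 200/333], [25/29, 50/73]]; det S = -31000/37362933
solve [mL_A; mL_B] = S·[w00; w01] and [mR_A; mR_B] = S·[w10; w11]:
  w00 = -1, w01 = 1/2, w10 = 1/2, w11 = 0

-1 1/2 1/2 0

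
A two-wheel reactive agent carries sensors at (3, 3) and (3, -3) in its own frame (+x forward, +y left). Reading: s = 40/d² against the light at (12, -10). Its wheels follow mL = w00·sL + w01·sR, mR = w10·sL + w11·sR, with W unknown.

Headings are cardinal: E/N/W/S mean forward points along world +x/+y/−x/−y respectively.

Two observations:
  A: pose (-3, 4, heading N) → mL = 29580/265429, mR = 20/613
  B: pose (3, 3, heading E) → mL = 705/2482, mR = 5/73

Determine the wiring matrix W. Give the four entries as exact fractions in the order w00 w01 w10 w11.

obs A: pose=(-3,4,N) → sL=40/613, sR=40/433, mL=29580/265429, mR=20/613
obs B: pose=(3,3,E) → sL=10/73, sR=5/17, mL=705/2482, mR=5/73
sensor matrix S = [[40/613, 40/433], [10/73, 5/17]]; det S = 2153400/329397389
solve [mL_A; mL_B] = S·[w00; w01] and [mR_A; mR_B] = S·[w10; w11]:
  w00 = 1, w01 = 1/2, w10 = 1/2, w11 = 0

1 1/2 1/2 0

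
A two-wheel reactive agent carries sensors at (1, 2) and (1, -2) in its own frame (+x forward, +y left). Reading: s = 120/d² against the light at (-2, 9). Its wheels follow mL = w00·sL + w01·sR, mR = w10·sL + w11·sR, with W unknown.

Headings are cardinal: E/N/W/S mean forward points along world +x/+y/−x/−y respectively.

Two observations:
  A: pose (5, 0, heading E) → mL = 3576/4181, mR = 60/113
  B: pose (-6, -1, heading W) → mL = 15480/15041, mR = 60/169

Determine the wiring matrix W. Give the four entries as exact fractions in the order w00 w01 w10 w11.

1/2 1/2 1/2 0

obs A: pose=(5,0,E) → sL=120/113, sR=24/37, mL=3576/4181, mR=60/113
obs B: pose=(-6,-1,W) → sL=120/169, sR=120/89, mL=15480/15041, mR=60/169
sensor matrix S = [[120/113, 24/37], [120/169, 120/89]]; det S = 61079040/62886421
solve [mL_A; mL_B] = S·[w00; w01] and [mR_A; mR_B] = S·[w10; w11]:
  w00 = 1/2, w01 = 1/2, w10 = 1/2, w11 = 0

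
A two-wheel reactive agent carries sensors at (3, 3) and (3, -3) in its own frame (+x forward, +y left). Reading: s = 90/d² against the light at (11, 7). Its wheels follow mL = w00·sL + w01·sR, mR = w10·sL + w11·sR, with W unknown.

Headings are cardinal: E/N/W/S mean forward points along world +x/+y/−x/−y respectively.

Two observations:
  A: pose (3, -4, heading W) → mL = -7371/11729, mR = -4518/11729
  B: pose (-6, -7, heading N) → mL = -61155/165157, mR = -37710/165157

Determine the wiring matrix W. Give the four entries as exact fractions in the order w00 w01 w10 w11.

obs A: pose=(3,-4,W) → sL=90/317, sR=18/37, mL=-7371/11729, mR=-4518/11729
obs B: pose=(-6,-7,N) → sL=90/521, sR=90/317, mL=-61155/165157, mR=-37710/165157
sensor matrix S = [[90/317, 18/37], [90/521, 90/317]]; det S = -6648480/1937126453
solve [mL_A; mL_B] = S·[w00; w01] and [mR_A; mR_B] = S·[w10; w11]:
  w00 = -1/2, w01 = -1, w10 = -1/2, w11 = -1/2

-1/2 -1 -1/2 -1/2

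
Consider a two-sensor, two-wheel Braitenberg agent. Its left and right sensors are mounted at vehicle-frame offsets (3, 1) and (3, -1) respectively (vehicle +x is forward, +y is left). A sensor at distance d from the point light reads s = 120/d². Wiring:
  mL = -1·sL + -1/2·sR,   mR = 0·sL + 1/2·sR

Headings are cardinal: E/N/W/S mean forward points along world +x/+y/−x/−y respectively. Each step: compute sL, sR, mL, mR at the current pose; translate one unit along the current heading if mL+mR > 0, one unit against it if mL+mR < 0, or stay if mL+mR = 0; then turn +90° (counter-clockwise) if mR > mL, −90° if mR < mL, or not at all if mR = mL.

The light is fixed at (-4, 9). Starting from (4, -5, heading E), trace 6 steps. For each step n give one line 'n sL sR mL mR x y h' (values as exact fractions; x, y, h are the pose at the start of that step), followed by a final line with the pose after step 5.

n=0: pose=(4,-5,E); sL=12/29, sR=60/173; mL=-2946/5017, mR=30/173; mL+mR=-12/29 → advance -1; mR−mL=3816/5017 → turn +1·90°
n=1: pose=(3,-5,N); sL=120/157, sR=24/37; mL=-6324/5809, mR=12/37; mL+mR=-120/157 → advance -1; mR−mL=8208/5809 → turn +1·90°
n=2: pose=(3,-6,W); sL=15/34, sR=30/53; mL=-1305/1802, mR=15/53; mL+mR=-15/34 → advance -1; mR−mL=1815/1802 → turn +1·90°
n=3: pose=(4,-6,S); sL=8/27, sR=120/373; mL=-4604/10071, mR=60/373; mL+mR=-8/27 → advance -1; mR−mL=6224/10071 → turn +1·90°
n=4: pose=(4,-5,E); sL=12/29, sR=60/173; mL=-2946/5017, mR=30/173; mL+mR=-12/29 → advance -1; mR−mL=3816/5017 → turn +1·90°
n=5: pose=(3,-5,N); sL=120/157, sR=24/37; mL=-6324/5809, mR=12/37; mL+mR=-120/157 → advance -1; mR−mL=8208/5809 → turn +1·90°

0 12/29 60/173 -2946/5017 30/173 4 -5 E
1 120/157 24/37 -6324/5809 12/37 3 -5 N
2 15/34 30/53 -1305/1802 15/53 3 -6 W
3 8/27 120/373 -4604/10071 60/373 4 -6 S
4 12/29 60/173 -2946/5017 30/173 4 -5 E
5 120/157 24/37 -6324/5809 12/37 3 -5 N
final 3 -6 W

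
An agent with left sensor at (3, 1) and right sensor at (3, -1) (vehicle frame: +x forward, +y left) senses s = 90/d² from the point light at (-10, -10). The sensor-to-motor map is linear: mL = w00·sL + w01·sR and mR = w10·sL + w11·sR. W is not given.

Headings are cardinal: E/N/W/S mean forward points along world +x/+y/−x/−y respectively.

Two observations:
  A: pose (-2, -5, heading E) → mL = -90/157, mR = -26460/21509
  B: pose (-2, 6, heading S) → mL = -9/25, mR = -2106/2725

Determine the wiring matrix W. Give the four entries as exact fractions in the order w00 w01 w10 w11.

-1 0 -1 -1

obs A: pose=(-2,-5,E) → sL=90/157, sR=90/137, mL=-90/157, mR=-26460/21509
obs B: pose=(-2,6,S) → sL=9/25, sR=45/109, mL=-9/25, mR=-2106/2725
sensor matrix S = [[90/157, 90/137], [9/25, 45/109]]; det S = 1944/11722405
solve [mL_A; mL_B] = S·[w00; w01] and [mR_A; mR_B] = S·[w10; w11]:
  w00 = -1, w01 = 0, w10 = -1, w11 = -1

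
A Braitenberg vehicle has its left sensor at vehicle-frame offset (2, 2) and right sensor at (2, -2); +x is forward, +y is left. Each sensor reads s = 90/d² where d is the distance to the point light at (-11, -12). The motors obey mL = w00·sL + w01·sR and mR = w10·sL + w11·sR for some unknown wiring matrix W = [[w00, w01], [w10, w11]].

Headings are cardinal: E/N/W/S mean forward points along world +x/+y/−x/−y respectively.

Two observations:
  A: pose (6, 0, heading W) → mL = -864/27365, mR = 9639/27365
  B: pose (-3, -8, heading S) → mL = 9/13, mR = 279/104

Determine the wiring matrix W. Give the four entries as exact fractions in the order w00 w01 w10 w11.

-1/2 1/2 1/2 1

obs A: pose=(6,0,W) → sL=18/65, sR=90/421, mL=-864/27365, mR=9639/27365
obs B: pose=(-3,-8,S) → sL=45/52, sR=9/4, mL=9/13, mR=279/104
sensor matrix S = [[18/65, 90/421], [45/52, 9/4]]; det S = 11988/27365
solve [mL_A; mL_B] = S·[w00; w01] and [mR_A; mR_B] = S·[w10; w11]:
  w00 = -1/2, w01 = 1/2, w10 = 1/2, w11 = 1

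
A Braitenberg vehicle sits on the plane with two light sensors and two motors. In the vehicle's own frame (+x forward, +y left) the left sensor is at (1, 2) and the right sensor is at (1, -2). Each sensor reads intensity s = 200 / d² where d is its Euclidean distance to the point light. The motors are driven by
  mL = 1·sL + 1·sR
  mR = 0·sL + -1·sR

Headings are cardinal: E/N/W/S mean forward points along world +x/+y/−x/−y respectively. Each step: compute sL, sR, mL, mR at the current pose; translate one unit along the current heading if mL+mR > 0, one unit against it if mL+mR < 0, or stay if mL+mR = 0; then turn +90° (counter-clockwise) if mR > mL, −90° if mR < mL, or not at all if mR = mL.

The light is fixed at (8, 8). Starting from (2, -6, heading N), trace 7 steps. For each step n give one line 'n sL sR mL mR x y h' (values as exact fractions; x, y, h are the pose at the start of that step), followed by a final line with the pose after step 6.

n=0: pose=(2,-6,N); sL=200/233, sR=40/37; mL=16720/8621, mR=-40/37; mL+mR=200/233 → advance +1; mR−mL=-26040/8621 → turn -1·90°
n=1: pose=(2,-5,E); sL=100/73, sR=4/5; mL=792/365, mR=-4/5; mL+mR=100/73 → advance +1; mR−mL=-1084/365 → turn -1·90°
n=2: pose=(3,-5,S); sL=40/41, sR=40/49; mL=3600/2009, mR=-40/49; mL+mR=40/41 → advance +1; mR−mL=-5240/2009 → turn -1·90°
n=3: pose=(3,-6,W); sL=50/73, sR=10/9; mL=1180/657, mR=-10/9; mL+mR=50/73 → advance +1; mR−mL=-1910/657 → turn -1·90°
n=4: pose=(2,-6,N); sL=200/233, sR=40/37; mL=16720/8621, mR=-40/37; mL+mR=200/233 → advance +1; mR−mL=-26040/8621 → turn -1·90°
n=5: pose=(2,-5,E); sL=100/73, sR=4/5; mL=792/365, mR=-4/5; mL+mR=100/73 → advance +1; mR−mL=-1084/365 → turn -1·90°
n=6: pose=(3,-5,S); sL=40/41, sR=40/49; mL=3600/2009, mR=-40/49; mL+mR=40/41 → advance +1; mR−mL=-5240/2009 → turn -1·90°

0 200/233 40/37 16720/8621 -40/37 2 -6 N
1 100/73 4/5 792/365 -4/5 2 -5 E
2 40/41 40/49 3600/2009 -40/49 3 -5 S
3 50/73 10/9 1180/657 -10/9 3 -6 W
4 200/233 40/37 16720/8621 -40/37 2 -6 N
5 100/73 4/5 792/365 -4/5 2 -5 E
6 40/41 40/49 3600/2009 -40/49 3 -5 S
final 3 -6 W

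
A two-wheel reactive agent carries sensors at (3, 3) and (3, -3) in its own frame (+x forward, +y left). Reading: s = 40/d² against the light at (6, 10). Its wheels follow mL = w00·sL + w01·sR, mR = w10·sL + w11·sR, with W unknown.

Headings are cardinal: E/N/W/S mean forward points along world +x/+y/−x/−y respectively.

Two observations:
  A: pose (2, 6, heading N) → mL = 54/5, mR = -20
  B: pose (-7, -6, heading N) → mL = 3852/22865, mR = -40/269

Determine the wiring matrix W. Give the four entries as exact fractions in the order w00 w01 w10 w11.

obs A: pose=(2,6,N) → sL=4/5, sR=20, mL=54/5, mR=-20
obs B: pose=(-7,-6,N) → sL=8/85, sR=40/269, mL=3852/22865, mR=-40/269
sensor matrix S = [[4/5, 20], [8/85, 40/269]]; det S = -8064/4573
solve [mL_A; mL_B] = S·[w00; w01] and [mR_A; mR_B] = S·[w10; w11]:
  w00 = 1, w01 = 1/2, w10 = 0, w11 = -1

1 1/2 0 -1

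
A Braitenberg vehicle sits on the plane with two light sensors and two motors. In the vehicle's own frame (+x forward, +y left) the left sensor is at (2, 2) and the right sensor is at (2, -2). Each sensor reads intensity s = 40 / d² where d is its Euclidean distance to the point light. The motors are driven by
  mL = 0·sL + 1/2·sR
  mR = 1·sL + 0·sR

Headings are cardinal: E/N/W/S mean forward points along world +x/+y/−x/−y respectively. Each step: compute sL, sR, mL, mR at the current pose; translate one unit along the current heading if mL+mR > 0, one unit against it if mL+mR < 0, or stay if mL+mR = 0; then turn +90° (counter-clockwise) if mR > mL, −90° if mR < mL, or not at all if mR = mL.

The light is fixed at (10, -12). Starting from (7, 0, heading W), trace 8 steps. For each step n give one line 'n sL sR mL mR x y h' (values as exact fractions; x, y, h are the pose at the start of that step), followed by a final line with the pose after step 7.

n=0: pose=(7,0,W); sL=8/25, sR=40/221; mL=20/221, mR=8/25; mL+mR=2268/5525 → advance +1; mR−mL=1268/5525 → turn +1·90°
n=1: pose=(6,0,S); sL=5/13, sR=5/17; mL=5/34, mR=5/13; mL+mR=235/442 → advance +1; mR−mL=105/442 → turn +1·90°
n=2: pose=(6,-1,E); sL=40/173, sR=8/17; mL=4/17, mR=40/173; mL+mR=1372/2941 → advance +1; mR−mL=-12/2941 → turn -1·90°
n=3: pose=(7,-1,S); sL=20/41, sR=20/53; mL=10/53, mR=20/41; mL+mR=1470/2173 → advance +1; mR−mL=650/2173 → turn +1·90°
n=4: pose=(7,-2,E); sL=8/29, sR=8/13; mL=4/13, mR=8/29; mL+mR=220/377 → advance +1; mR−mL=-12/377 → turn -1·90°
n=5: pose=(8,-2,S); sL=5/8, sR=1/2; mL=1/4, mR=5/8; mL+mR=7/8 → advance +1; mR−mL=3/8 → turn +1·90°
n=6: pose=(8,-3,E); sL=40/121, sR=40/49; mL=20/49, mR=40/121; mL+mR=4380/5929 → advance +1; mR−mL=-460/5929 → turn -1·90°
n=7: pose=(9,-3,S); sL=4/5, sR=20/29; mL=10/29, mR=4/5; mL+mR=166/145 → advance +1; mR−mL=66/145 → turn +1·90°

0 8/25 40/221 20/221 8/25 7 0 W
1 5/13 5/17 5/34 5/13 6 0 S
2 40/173 8/17 4/17 40/173 6 -1 E
3 20/41 20/53 10/53 20/41 7 -1 S
4 8/29 8/13 4/13 8/29 7 -2 E
5 5/8 1/2 1/4 5/8 8 -2 S
6 40/121 40/49 20/49 40/121 8 -3 E
7 4/5 20/29 10/29 4/5 9 -3 S
final 9 -4 E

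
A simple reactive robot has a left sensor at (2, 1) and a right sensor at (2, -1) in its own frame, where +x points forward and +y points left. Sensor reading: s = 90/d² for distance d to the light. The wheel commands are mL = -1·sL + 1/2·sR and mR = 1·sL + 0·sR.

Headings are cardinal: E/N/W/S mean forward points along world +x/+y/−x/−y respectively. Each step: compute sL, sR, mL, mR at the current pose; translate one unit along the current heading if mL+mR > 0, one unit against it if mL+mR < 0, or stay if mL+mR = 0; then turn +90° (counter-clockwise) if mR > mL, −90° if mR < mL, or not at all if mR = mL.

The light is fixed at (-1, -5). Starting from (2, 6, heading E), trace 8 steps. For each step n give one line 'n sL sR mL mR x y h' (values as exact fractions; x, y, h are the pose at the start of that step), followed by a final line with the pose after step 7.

0 90/169 18/25 -729/4225 90/169 2 6 E
1 45/89 45/97 -4725/17266 45/89 3 6 N
2 18/25 90/173 -1989/4325 18/25 3 7 W
3 45/58 45/52 -1035/3016 45/58 2 7 S
4 90/169 18/25 -729/4225 90/169 2 6 E
5 45/89 45/97 -4725/17266 45/89 3 6 N
6 18/25 90/173 -1989/4325 18/25 3 7 W
7 45/58 45/52 -1035/3016 45/58 2 7 S
final 2 6 E

n=0: pose=(2,6,E); sL=90/169, sR=18/25; mL=-729/4225, mR=90/169; mL+mR=9/25 → advance +1; mR−mL=2979/4225 → turn +1·90°
n=1: pose=(3,6,N); sL=45/89, sR=45/97; mL=-4725/17266, mR=45/89; mL+mR=45/194 → advance +1; mR−mL=13455/17266 → turn +1·90°
n=2: pose=(3,7,W); sL=18/25, sR=90/173; mL=-1989/4325, mR=18/25; mL+mR=45/173 → advance +1; mR−mL=5103/4325 → turn +1·90°
n=3: pose=(2,7,S); sL=45/58, sR=45/52; mL=-1035/3016, mR=45/58; mL+mR=45/104 → advance +1; mR−mL=3375/3016 → turn +1·90°
n=4: pose=(2,6,E); sL=90/169, sR=18/25; mL=-729/4225, mR=90/169; mL+mR=9/25 → advance +1; mR−mL=2979/4225 → turn +1·90°
n=5: pose=(3,6,N); sL=45/89, sR=45/97; mL=-4725/17266, mR=45/89; mL+mR=45/194 → advance +1; mR−mL=13455/17266 → turn +1·90°
n=6: pose=(3,7,W); sL=18/25, sR=90/173; mL=-1989/4325, mR=18/25; mL+mR=45/173 → advance +1; mR−mL=5103/4325 → turn +1·90°
n=7: pose=(2,7,S); sL=45/58, sR=45/52; mL=-1035/3016, mR=45/58; mL+mR=45/104 → advance +1; mR−mL=3375/3016 → turn +1·90°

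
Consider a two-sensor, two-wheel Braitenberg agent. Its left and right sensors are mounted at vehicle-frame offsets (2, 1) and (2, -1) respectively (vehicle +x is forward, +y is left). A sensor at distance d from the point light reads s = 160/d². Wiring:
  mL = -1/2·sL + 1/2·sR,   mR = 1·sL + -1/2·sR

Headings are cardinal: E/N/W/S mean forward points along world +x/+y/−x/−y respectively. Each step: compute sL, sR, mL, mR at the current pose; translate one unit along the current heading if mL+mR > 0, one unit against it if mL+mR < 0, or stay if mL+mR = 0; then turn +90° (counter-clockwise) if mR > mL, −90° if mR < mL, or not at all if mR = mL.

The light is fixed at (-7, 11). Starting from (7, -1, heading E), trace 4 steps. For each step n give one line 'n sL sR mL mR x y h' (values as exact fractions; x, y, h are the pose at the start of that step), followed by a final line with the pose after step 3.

n=0: pose=(7,-1,E); sL=160/377, sR=32/85; mL=-768/32045, mR=7568/32045; mL+mR=80/377 → advance +1; mR−mL=8336/32045 → turn +1·90°
n=1: pose=(8,-1,N); sL=20/37, sR=40/89; mL=-150/3293, mR=1040/3293; mL+mR=10/37 → advance +1; mR−mL=1190/3293 → turn +1·90°
n=2: pose=(8,0,W); sL=160/313, sR=160/269; mL=3520/84197, mR=18000/84197; mL+mR=80/313 → advance +1; mR−mL=14480/84197 → turn +1·90°
n=3: pose=(7,0,S); sL=80/197, sR=80/169; mL=1120/33293, mR=5640/33293; mL+mR=40/197 → advance +1; mR−mL=4520/33293 → turn +1·90°

0 160/377 32/85 -768/32045 7568/32045 7 -1 E
1 20/37 40/89 -150/3293 1040/3293 8 -1 N
2 160/313 160/269 3520/84197 18000/84197 8 0 W
3 80/197 80/169 1120/33293 5640/33293 7 0 S
final 7 -1 E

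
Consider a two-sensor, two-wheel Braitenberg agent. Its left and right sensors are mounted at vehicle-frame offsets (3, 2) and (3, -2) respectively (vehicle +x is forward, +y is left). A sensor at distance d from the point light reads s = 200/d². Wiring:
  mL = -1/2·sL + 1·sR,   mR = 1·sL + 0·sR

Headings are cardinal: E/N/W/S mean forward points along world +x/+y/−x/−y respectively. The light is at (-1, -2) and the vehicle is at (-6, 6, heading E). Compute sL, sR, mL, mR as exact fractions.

25/13 5 105/26 25/13

left sensor world pos  = (-3, 8); dL² = 104
right sensor world pos = (-3, 4); dR² = 40
sL = 200/104 = 25/13
sR = 200/40 = 5
mL = -1/2·sL + 1·sR = 105/26
mR = 1·sL + 0·sR = 25/13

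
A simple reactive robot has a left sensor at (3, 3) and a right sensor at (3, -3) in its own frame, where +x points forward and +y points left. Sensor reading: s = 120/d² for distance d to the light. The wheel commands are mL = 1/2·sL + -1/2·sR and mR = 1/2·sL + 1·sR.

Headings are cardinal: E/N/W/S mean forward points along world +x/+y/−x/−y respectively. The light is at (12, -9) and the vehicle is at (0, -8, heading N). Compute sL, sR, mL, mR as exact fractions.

120/241 120/97 -8640/23377 34740/23377

left sensor world pos  = (-3, -5); dL² = 241
right sensor world pos = (3, -5); dR² = 97
sL = 120/241 = 120/241
sR = 120/97 = 120/97
mL = 1/2·sL + -1/2·sR = -8640/23377
mR = 1/2·sL + 1·sR = 34740/23377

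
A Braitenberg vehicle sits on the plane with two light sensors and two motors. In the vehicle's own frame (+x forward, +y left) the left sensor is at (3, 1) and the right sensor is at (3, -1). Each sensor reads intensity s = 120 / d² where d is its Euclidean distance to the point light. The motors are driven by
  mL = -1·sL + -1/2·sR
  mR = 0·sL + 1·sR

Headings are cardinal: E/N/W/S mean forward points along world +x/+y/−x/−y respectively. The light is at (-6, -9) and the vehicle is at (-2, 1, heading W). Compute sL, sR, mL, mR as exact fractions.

60/41 60/61 -4890/2501 60/61

left sensor world pos  = (-5, 0); dL² = 82
right sensor world pos = (-5, 2); dR² = 122
sL = 120/82 = 60/41
sR = 120/122 = 60/61
mL = -1·sL + -1/2·sR = -4890/2501
mR = 0·sL + 1·sR = 60/61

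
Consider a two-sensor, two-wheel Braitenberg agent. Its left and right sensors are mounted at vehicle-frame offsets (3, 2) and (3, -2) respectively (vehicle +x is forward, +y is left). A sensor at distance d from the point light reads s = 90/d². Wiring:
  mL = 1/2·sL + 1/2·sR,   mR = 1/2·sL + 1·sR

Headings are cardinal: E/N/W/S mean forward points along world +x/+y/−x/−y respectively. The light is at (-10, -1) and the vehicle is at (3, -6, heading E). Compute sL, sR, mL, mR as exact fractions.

18/53 18/61 1026/3233 1503/3233

left sensor world pos  = (6, -4); dL² = 265
right sensor world pos = (6, -8); dR² = 305
sL = 90/265 = 18/53
sR = 90/305 = 18/61
mL = 1/2·sL + 1/2·sR = 1026/3233
mR = 1/2·sL + 1·sR = 1503/3233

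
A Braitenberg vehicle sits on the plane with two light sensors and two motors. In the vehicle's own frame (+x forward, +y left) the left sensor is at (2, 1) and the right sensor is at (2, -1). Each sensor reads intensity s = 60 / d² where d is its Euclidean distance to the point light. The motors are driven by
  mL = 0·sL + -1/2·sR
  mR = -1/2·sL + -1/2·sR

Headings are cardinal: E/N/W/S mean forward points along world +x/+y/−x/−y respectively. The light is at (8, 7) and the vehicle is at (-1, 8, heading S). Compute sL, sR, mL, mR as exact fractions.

12/13 60/101 -30/101 -996/1313

left sensor world pos  = (0, 6); dL² = 65
right sensor world pos = (-2, 6); dR² = 101
sL = 60/65 = 12/13
sR = 60/101 = 60/101
mL = 0·sL + -1/2·sR = -30/101
mR = -1/2·sL + -1/2·sR = -996/1313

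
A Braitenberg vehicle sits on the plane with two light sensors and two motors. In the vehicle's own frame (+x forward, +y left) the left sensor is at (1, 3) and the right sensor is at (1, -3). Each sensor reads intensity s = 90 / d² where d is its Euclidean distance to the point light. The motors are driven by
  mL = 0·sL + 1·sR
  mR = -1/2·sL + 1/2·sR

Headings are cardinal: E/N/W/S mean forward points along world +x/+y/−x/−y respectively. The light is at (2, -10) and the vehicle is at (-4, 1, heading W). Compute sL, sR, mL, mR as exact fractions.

left sensor world pos  = (-5, -2); dL² = 113
right sensor world pos = (-5, 4); dR² = 245
sL = 90/113 = 90/113
sR = 90/245 = 18/49
mL = 0·sL + 1·sR = 18/49
mR = -1/2·sL + 1/2·sR = -1188/5537

90/113 18/49 18/49 -1188/5537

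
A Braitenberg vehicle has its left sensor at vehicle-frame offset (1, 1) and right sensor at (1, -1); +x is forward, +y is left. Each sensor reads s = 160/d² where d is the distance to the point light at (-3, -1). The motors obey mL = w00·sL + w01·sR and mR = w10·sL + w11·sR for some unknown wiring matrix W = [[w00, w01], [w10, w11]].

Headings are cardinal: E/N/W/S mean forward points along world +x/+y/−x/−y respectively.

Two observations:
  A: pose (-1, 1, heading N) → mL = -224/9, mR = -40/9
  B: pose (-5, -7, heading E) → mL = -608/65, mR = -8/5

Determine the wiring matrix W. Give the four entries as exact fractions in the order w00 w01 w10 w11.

obs A: pose=(-1,1,N) → sL=16, sR=80/9, mL=-224/9, mR=-40/9
obs B: pose=(-5,-7,E) → sL=80/13, sR=16/5, mL=-608/65, mR=-8/5
sensor matrix S = [[16, 80/9], [80/13, 16/5]]; det S = -2048/585
solve [mL_A; mL_B] = S·[w00; w01] and [mR_A; mR_B] = S·[w10; w11]:
  w00 = -1, w01 = -1, w10 = 0, w11 = -1/2

-1 -1 0 -1/2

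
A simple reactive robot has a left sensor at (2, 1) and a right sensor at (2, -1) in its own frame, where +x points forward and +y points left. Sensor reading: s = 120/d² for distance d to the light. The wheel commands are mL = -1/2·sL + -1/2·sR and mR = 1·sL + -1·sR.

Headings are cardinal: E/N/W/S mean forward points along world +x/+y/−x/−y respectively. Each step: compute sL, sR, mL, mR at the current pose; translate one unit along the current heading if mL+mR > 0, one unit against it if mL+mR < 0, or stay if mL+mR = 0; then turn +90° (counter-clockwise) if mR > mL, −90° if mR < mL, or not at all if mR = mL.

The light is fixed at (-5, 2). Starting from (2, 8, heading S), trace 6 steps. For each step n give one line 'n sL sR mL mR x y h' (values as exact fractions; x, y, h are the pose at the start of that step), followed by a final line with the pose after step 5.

n=0: pose=(2,8,S); sL=3/2, sR=30/13; mL=-99/52, mR=-21/26; mL+mR=-141/52 → advance -1; mR−mL=57/52 → turn +1·90°
n=1: pose=(2,9,E); sL=24/29, sR=40/39; mL=-1048/1131, mR=-224/1131; mL+mR=-424/377 → advance -1; mR−mL=824/1131 → turn +1·90°
n=2: pose=(1,9,N); sL=60/53, sR=12/13; mL=-708/689, mR=144/689; mL+mR=-564/689 → advance -1; mR−mL=852/689 → turn +1·90°
n=3: pose=(1,8,W); sL=120/41, sR=24/13; mL=-1272/533, mR=576/533; mL+mR=-696/533 → advance -1; mR−mL=1848/533 → turn +1·90°
n=4: pose=(2,8,S); sL=3/2, sR=30/13; mL=-99/52, mR=-21/26; mL+mR=-141/52 → advance -1; mR−mL=57/52 → turn +1·90°
n=5: pose=(2,9,E); sL=24/29, sR=40/39; mL=-1048/1131, mR=-224/1131; mL+mR=-424/377 → advance -1; mR−mL=824/1131 → turn +1·90°

0 3/2 30/13 -99/52 -21/26 2 8 S
1 24/29 40/39 -1048/1131 -224/1131 2 9 E
2 60/53 12/13 -708/689 144/689 1 9 N
3 120/41 24/13 -1272/533 576/533 1 8 W
4 3/2 30/13 -99/52 -21/26 2 8 S
5 24/29 40/39 -1048/1131 -224/1131 2 9 E
final 1 9 N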